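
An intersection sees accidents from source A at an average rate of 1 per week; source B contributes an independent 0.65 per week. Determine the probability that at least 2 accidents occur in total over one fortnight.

0.8414

Independent Poisson processes superpose: combined rate λ = 1 + 0.65 = 1.65 per week.
Over the interval, μ = 1.65 × 2 = 3.3 (a fortnight = 2 weeks).
P(N ≥ 2) = 1 − P(N ≤ 1) ≈ 0.8414.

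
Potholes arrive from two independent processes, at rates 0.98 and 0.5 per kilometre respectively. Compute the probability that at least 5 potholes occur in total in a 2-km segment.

0.1781

Independent Poisson processes superpose: combined rate λ = 0.98 + 0.5 = 1.48 per kilometre.
Over the interval, μ = 1.48 × 2 = 2.96 (a 2-km segment = 2 kilometres).
P(N ≥ 5) = 1 − P(N ≤ 4) ≈ 0.1781.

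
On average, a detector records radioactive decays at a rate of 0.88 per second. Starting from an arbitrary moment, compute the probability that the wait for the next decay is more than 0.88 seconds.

The wait for the next event is exponential with rate λ = 0.88 per second.
P(T > 0.88) = e^(−λt) = e^(−0.88 × 0.88) = e^(−0.7744) ≈ 0.4610.

0.4610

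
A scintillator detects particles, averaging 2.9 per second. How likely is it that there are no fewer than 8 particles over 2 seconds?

Over the interval, μ = 2.9 × 2 = 5.8 (2 seconds).
P(N ≥ 8) = 1 − P(N ≤ 7) = 1 − Σ_{j=0}^{7} e^(−μ) μ^j/j! ≈ 0.2290.

0.2290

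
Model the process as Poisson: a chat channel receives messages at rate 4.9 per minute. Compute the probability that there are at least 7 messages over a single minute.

With mean μ = 4.9 per minute,
P(N ≥ 7) = 1 − P(N ≤ 6) = 1 − Σ_{j=0}^{6} e^(−μ) μ^j/j! ≈ 0.2233.

0.2233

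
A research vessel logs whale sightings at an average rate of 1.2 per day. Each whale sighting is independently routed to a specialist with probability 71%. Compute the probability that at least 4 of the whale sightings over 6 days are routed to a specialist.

Thinning: the whale sightings that are routed to a specialist themselves form a Poisson process with rate 0.71 × 1.2 = 0.852 per day.
Over the interval, μ = 0.852 × 6 = 5.112 (6 days).
P(N ≥ 4) = 1 − P(N ≤ 3) ≈ 0.7503.

0.7503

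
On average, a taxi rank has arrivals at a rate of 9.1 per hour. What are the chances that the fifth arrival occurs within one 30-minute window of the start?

Over the interval, μ = 9.1 × 0.5 = 4.55 (a 30-minute window = 0.5 hours).
The fifth arrival falls in the interval iff at least 5 events occur there: P(S_5 ≤ t) = P(N ≥ 5) = 1 − P(N ≤ 4) ≈ 0.4774.

0.4774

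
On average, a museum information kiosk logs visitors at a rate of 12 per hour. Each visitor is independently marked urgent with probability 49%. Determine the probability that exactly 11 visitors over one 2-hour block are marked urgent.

Thinning: the visitors that are marked urgent themselves form a Poisson process with rate 0.49 × 12 = 5.88 per hour.
Over the interval, μ = 5.88 × 2 = 11.76 (a 2-hour block = 2 hours).
P(N = 11) = e^(−11.76) · 11.76^11/11! ≈ 0.1164.

0.1164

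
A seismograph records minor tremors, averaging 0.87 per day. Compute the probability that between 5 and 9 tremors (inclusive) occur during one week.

Over the interval, μ = 0.87 × 7 = 6.09 (a week = 7 days).
P(5 ≤ N ≤ 9) = Σ_{j=5}^{9} e^(−6.09) · 6.09^j/j! ≈ 0.6366.

0.6366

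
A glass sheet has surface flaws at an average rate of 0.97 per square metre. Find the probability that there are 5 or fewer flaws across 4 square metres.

Over the interval, μ = 0.97 × 4 = 3.88 (4 square metres).
P(N ≤ 5) = Σ_{j=0}^{5} e^(−μ) μ^j/j! ≈ 0.8036.

0.8036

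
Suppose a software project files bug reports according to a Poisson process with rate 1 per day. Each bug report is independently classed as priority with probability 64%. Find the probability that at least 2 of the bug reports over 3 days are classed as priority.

0.5719

Thinning: the bug reports that are classed as priority themselves form a Poisson process with rate 0.64 × 1 = 0.64 per day.
Over the interval, μ = 0.64 × 3 = 1.92 (3 days).
P(N ≥ 2) = 1 − P(N ≤ 1) ≈ 0.5719.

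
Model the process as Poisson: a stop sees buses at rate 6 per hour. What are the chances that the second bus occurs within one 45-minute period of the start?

0.9389

Over the interval, μ = 6 × 0.75 = 4.5 (a 45-minute period = 0.75 hours).
The second arrival falls in the interval iff at least 2 events occur there: P(S_2 ≤ t) = P(N ≥ 2) = 1 − P(N ≤ 1) ≈ 0.9389.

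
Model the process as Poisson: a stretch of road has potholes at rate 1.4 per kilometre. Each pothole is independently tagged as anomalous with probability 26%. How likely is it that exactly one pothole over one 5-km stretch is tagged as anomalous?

Thinning: the potholes that are tagged as anomalous themselves form a Poisson process with rate 0.26 × 1.4 = 0.364 per kilometre.
Over the interval, μ = 0.364 × 5 = 1.82 (a 5-km stretch = 5 kilometres).
P(N = 1) = e^(−1.82) · 1.82^1/1! ≈ 0.2949.

0.2949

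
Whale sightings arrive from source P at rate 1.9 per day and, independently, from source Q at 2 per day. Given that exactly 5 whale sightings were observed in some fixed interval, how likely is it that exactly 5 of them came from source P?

0.0274

Given the total, each event is independently from source P with probability p = λ_P/(λ_P+λ_Q) = 1.9/3.9 ≈ 0.4872.
So K ~ Binomial(5, 1.9/3.9): P(K = 5) = C(5,5) · (1.9/3.9)^5 · (2/3.9)^0 ≈ 0.0274.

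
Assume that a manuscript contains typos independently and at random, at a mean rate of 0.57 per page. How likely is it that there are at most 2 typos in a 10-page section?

Over the interval, μ = 0.57 × 10 = 5.7 (a 10-page section = 10 pages).
P(N ≤ 2) = Σ_{j=0}^{2} e^(−μ) μ^j/j! ≈ 0.0768.

0.0768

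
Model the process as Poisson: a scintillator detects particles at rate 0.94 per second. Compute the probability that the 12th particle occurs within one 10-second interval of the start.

Over the interval, μ = 0.94 × 10 = 9.4 (a 10-second interval = 10 seconds).
The 12th arrival falls in the interval iff at least 12 events occur there: P(S_12 ≤ t) = P(N ≥ 12) = 1 − P(N ≤ 11) ≈ 0.2374.

0.2374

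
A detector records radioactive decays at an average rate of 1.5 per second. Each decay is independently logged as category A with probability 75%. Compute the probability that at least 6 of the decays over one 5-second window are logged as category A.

Thinning: the decays that are logged as category A themselves form a Poisson process with rate 0.75 × 1.5 = 1.125 per second.
Over the interval, μ = 1.125 × 5 = 5.625 (a 5-second window = 5 seconds).
P(N ≥ 6) = 1 − P(N ≤ 5) ≈ 0.4924.

0.4924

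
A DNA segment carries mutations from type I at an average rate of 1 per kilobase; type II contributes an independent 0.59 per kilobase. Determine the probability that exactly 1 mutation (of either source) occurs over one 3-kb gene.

0.0405

Independent Poisson processes superpose: combined rate λ = 1 + 0.59 = 1.59 per kilobase.
Over the interval, μ = 1.59 × 3 = 4.77 (a 3-kb gene = 3 kilobases).
P(N = 1) = e^(−4.77) · 4.77^1/1! ≈ 0.0405.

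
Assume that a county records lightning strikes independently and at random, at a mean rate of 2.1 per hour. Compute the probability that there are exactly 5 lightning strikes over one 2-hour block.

0.1633

Over the interval, μ = 2.1 × 2 = 4.2 (a 2-hour block = 2 hours).
P(N = 5) = e^(−μ) μ^5/5! = e^(−4.2) · 4.2^5/120 ≈ 0.1633.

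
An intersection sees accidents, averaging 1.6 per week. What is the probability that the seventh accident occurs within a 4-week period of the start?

Over the interval, μ = 1.6 × 4 = 6.4 (a 4-week period = 4 weeks).
The seventh arrival falls in the interval iff at least 7 events occur there: P(S_7 ≤ t) = P(N ≥ 7) = 1 − P(N ≤ 6) ≈ 0.4577.

0.4577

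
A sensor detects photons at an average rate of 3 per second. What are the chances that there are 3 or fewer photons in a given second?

With mean μ = 3 per second,
P(N ≤ 3) = Σ_{j=0}^{3} e^(−μ) μ^j/j! ≈ 0.6472.

0.6472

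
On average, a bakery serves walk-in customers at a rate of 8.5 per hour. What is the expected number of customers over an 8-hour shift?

68

E[N] = λt = 8.5 × 8 = 68 (an 8-hour shift = 8 hours).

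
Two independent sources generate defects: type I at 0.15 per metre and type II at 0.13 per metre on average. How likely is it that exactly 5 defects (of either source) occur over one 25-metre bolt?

Independent Poisson processes superpose: combined rate λ = 0.15 + 0.13 = 0.28 per metre.
Over the interval, μ = 0.28 × 25 = 7 (a 25-metre bolt = 25 metres).
P(N = 5) = e^(−7) · 7^5/5! ≈ 0.1277.

0.1277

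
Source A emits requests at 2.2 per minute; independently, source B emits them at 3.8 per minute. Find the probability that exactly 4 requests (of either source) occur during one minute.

0.1339

Independent Poisson processes superpose: combined rate λ = 2.2 + 3.8 = 6 per minute.
So μ = 6.
P(N = 4) = e^(−6) · 6^4/4! ≈ 0.1339.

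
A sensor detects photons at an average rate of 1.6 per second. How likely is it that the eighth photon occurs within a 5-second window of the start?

0.5470

Over the interval, μ = 1.6 × 5 = 8 (a 5-second window = 5 seconds).
The eighth arrival falls in the interval iff at least 8 events occur there: P(S_8 ≤ t) = P(N ≥ 8) = 1 − P(N ≤ 7) ≈ 0.5470.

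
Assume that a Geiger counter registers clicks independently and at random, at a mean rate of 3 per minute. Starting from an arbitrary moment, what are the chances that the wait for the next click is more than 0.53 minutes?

0.2039

The wait for the next event is exponential with rate λ = 3 per minute.
P(T > 0.53) = e^(−λt) = e^(−3 × 0.53) = e^(−1.59) ≈ 0.2039.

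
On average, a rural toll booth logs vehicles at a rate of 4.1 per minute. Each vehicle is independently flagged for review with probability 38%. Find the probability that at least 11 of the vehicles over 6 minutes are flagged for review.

0.3360

Thinning: the vehicles that are flagged for review themselves form a Poisson process with rate 0.38 × 4.1 = 1.558 per minute.
Over the interval, μ = 1.558 × 6 = 9.348 (6 minutes).
P(N ≥ 11) = 1 − P(N ≤ 10) ≈ 0.3360.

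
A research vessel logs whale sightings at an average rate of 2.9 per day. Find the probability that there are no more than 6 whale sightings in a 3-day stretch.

0.2355

Over the interval, μ = 2.9 × 3 = 8.7 (a 3-day stretch = 3 days).
P(N ≤ 6) = Σ_{j=0}^{6} e^(−μ) μ^j/j! ≈ 0.2355.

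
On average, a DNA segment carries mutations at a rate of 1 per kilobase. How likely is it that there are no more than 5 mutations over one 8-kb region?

0.1912

Over the interval, μ = 1 × 8 = 8 (an 8-kb region = 8 kilobases).
P(N ≤ 5) = Σ_{j=0}^{5} e^(−μ) μ^j/j! ≈ 0.1912.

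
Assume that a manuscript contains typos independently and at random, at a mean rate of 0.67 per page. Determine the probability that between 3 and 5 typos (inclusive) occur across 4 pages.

0.4463

Over the interval, μ = 0.67 × 4 = 2.68 (4 pages).
P(3 ≤ N ≤ 5) = Σ_{j=3}^{5} e^(−2.68) · 2.68^j/j! ≈ 0.4463.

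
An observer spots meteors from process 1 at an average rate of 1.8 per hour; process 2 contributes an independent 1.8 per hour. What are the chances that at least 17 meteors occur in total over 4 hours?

Independent Poisson processes superpose: combined rate λ = 1.8 + 1.8 = 3.6 per hour.
Over the interval, μ = 3.6 × 4 = 14.4 (4 hours).
P(N ≥ 17) = 1 − P(N ≤ 16) ≈ 0.2796.

0.2796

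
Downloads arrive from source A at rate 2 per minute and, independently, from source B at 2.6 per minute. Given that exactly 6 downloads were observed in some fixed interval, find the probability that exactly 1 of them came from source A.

Given the total, each event is independently from source A with probability p = λ_A/(λ_A+λ_B) = 2/4.6 ≈ 0.4348.
So K ~ Binomial(6, 2/4.6): P(K = 1) = C(6,1) · (2/4.6)^1 · (2.6/4.6)^5 ≈ 0.1505.

0.1505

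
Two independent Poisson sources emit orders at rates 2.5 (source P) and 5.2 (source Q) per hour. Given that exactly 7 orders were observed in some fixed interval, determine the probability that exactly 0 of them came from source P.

Given the total, each event is independently from source P with probability p = λ_P/(λ_P+λ_Q) = 2.5/7.7 ≈ 0.3247.
So K ~ Binomial(7, 2.5/7.7): P(K = 0) = C(7,0) · (2.5/7.7)^0 · (5.2/7.7)^7 ≈ 0.0641.

0.0641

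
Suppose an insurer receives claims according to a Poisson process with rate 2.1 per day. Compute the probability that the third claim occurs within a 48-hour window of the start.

0.7898

Over the interval, μ = 2.1 × 2 = 4.2 (a 48-hour window = 2 days).
The third arrival falls in the interval iff at least 3 events occur there: P(S_3 ≤ t) = P(N ≥ 3) = 1 − P(N ≤ 2) ≈ 0.7898.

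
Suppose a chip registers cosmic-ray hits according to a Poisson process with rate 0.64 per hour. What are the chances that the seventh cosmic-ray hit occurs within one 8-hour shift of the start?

0.2556

Over the interval, μ = 0.64 × 8 = 5.12 (an 8-hour shift = 8 hours).
The seventh arrival falls in the interval iff at least 7 events occur there: P(S_7 ≤ t) = P(N ≥ 7) = 1 − P(N ≤ 6) ≈ 0.2556.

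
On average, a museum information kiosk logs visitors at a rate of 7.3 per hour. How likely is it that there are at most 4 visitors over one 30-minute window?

Over the interval, μ = 7.3 × 0.5 = 3.65 (a 30-minute window = 0.5 hours).
P(N ≤ 4) = Σ_{j=0}^{4} e^(−μ) μ^j/j! ≈ 0.6969.

0.6969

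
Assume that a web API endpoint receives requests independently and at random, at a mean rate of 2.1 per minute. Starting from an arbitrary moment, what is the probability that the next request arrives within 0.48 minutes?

0.6351

Inter-arrival times are exponential with rate λ = 2.1 per minute.
P(T ≤ 0.48) = 1 − e^(−λt) = 1 − e^(−2.1 × 0.48) = 1 − e^(−1.008) ≈ 0.6351.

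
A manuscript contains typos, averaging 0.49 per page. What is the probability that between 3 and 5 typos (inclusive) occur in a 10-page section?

Over the interval, μ = 0.49 × 10 = 4.9 (a 10-page section = 10 pages).
P(3 ≤ N ≤ 5) = Σ_{j=3}^{5} e^(−4.9) · 4.9^j/j! ≈ 0.5002.

0.5002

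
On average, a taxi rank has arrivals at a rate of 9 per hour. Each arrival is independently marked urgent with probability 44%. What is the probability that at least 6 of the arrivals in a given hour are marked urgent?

0.2086

Thinning: the arrivals that are marked urgent themselves form a Poisson process with rate 0.44 × 9 = 3.96 per hour.
So μ = 3.96.
P(N ≥ 6) = 1 − P(N ≤ 5) ≈ 0.2086.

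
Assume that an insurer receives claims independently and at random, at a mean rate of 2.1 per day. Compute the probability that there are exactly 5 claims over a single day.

With mean μ = 2.1 per day,
P(N = 5) = e^(−μ) μ^5/5! = e^(−2.1) · 2.1^5/120 ≈ 0.0417.

0.0417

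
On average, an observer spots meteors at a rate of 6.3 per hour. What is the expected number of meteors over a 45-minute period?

4.725

E[N] = λt = 6.3 × 0.75 = 4.725 (a 45-minute period = 0.75 hours).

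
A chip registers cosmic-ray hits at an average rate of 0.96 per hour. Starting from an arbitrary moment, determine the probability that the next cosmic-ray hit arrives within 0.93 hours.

0.5905

Inter-arrival times are exponential with rate λ = 0.96 per hour.
P(T ≤ 0.93) = 1 − e^(−λt) = 1 − e^(−0.96 × 0.93) = 1 − e^(−0.8928) ≈ 0.5905.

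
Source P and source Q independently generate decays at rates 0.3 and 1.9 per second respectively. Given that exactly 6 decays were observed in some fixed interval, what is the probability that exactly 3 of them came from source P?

0.0327

Given the total, each event is independently from source P with probability p = λ_P/(λ_P+λ_Q) = 0.3/2.2 ≈ 0.1364.
So K ~ Binomial(6, 0.3/2.2): P(K = 3) = C(6,3) · (0.3/2.2)^3 · (1.9/2.2)^3 ≈ 0.0327.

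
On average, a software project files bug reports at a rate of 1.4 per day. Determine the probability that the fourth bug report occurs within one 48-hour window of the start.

Over the interval, μ = 1.4 × 2 = 2.8 (a 48-hour window = 2 days).
The fourth arrival falls in the interval iff at least 4 events occur there: P(S_4 ≤ t) = P(N ≥ 4) = 1 − P(N ≤ 3) ≈ 0.3081.

0.3081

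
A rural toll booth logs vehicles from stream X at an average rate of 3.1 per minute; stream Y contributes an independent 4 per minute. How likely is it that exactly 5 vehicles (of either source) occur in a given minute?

0.1241

Independent Poisson processes superpose: combined rate λ = 3.1 + 4 = 7.1 per minute.
So μ = 7.1.
P(N = 5) = e^(−7.1) · 7.1^5/5! ≈ 0.1241.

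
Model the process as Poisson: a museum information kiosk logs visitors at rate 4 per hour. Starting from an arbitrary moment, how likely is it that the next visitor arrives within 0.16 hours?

Inter-arrival times are exponential with rate λ = 4 per hour.
P(T ≤ 0.16) = 1 − e^(−λt) = 1 − e^(−4 × 0.16) = 1 − e^(−0.64) ≈ 0.4727.

0.4727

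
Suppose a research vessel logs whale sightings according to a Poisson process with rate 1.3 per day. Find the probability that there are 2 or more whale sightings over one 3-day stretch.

Over the interval, μ = 1.3 × 3 = 3.9 (a 3-day stretch = 3 days).
P(N ≥ 2) = 1 − P(N ≤ 1) = 1 − Σ_{j=0}^{1} e^(−μ) μ^j/j! ≈ 0.9008.

0.9008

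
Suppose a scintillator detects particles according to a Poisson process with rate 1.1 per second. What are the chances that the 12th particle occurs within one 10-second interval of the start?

Over the interval, μ = 1.1 × 10 = 11 (a 10-second interval = 10 seconds).
The 12th arrival falls in the interval iff at least 12 events occur there: P(S_12 ≤ t) = P(N ≥ 12) = 1 − P(N ≤ 11) ≈ 0.4207.

0.4207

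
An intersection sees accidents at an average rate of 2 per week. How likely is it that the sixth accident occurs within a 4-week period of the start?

Over the interval, μ = 2 × 4 = 8 (a 4-week period = 4 weeks).
The sixth arrival falls in the interval iff at least 6 events occur there: P(S_6 ≤ t) = P(N ≥ 6) = 1 − P(N ≤ 5) ≈ 0.8088.

0.8088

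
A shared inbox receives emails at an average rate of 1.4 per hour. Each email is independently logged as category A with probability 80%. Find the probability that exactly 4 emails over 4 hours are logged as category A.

Thinning: the emails that are logged as category A themselves form a Poisson process with rate 0.8 × 1.4 = 1.12 per hour.
Over the interval, μ = 1.12 × 4 = 4.48 (4 hours).
P(N = 4) = e^(−4.48) · 4.48^4/4! ≈ 0.1902.

0.1902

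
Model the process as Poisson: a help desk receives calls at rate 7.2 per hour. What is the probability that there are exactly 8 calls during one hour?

With mean μ = 7.2 per hour,
P(N = 8) = e^(−μ) μ^8/8! = e^(−7.2) · 7.2^8/40320 ≈ 0.1337.

0.1337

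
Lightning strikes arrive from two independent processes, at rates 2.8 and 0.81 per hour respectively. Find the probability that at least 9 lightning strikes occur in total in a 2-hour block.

Independent Poisson processes superpose: combined rate λ = 2.8 + 0.81 = 3.61 per hour.
Over the interval, μ = 3.61 × 2 = 7.22 (a 2-hour block = 2 hours).
P(N ≥ 9) = 1 − P(N ≤ 8) ≈ 0.3000.

0.3000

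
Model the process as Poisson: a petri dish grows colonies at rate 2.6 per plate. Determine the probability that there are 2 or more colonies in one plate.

With mean μ = 2.6 per plate,
P(N ≥ 2) = 1 − P(N ≤ 1) = 1 − Σ_{j=0}^{1} e^(−μ) μ^j/j! ≈ 0.7326.

0.7326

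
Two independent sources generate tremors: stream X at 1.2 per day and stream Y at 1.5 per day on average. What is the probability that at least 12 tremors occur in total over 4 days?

Independent Poisson processes superpose: combined rate λ = 1.2 + 1.5 = 2.7 per day.
Over the interval, μ = 2.7 × 4 = 10.8 (4 days).
P(N ≥ 12) = 1 − P(N ≤ 11) ≈ 0.3969.

0.3969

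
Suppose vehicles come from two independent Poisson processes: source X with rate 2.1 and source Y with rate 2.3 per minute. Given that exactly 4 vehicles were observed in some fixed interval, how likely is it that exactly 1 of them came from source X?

Given the total, each event is independently from source X with probability p = λ_X/(λ_X+λ_Y) = 2.1/4.4 ≈ 0.4773.
So K ~ Binomial(4, 2.1/4.4): P(K = 1) = C(4,1) · (2.1/4.4)^1 · (2.3/4.4)^3 ≈ 0.2727.

0.2727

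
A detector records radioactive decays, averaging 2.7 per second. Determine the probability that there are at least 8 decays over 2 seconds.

0.1783

Over the interval, μ = 2.7 × 2 = 5.4 (2 seconds).
P(N ≥ 8) = 1 − P(N ≤ 7) = 1 − Σ_{j=0}^{7} e^(−μ) μ^j/j! ≈ 0.1783.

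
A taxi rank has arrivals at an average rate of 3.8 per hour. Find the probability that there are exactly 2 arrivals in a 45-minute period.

0.2349

Over the interval, μ = 3.8 × 0.75 = 2.85 (a 45-minute period = 0.75 hours).
P(N = 2) = e^(−μ) μ^2/2! = e^(−2.85) · 2.85^2/2 ≈ 0.2349.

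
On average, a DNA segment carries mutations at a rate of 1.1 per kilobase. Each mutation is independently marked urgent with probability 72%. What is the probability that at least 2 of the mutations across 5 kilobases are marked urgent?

Thinning: the mutations that are marked urgent themselves form a Poisson process with rate 0.72 × 1.1 = 0.792 per kilobase.
Over the interval, μ = 0.792 × 5 = 3.96 (5 kilobases).
P(N ≥ 2) = 1 − P(N ≤ 1) ≈ 0.9054.

0.9054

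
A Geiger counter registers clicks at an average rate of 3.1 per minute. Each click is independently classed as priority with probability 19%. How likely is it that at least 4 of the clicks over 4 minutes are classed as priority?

Thinning: the clicks that are classed as priority themselves form a Poisson process with rate 0.19 × 3.1 = 0.589 per minute.
Over the interval, μ = 0.589 × 4 = 2.356 (4 minutes).
P(N ≥ 4) = 1 − P(N ≤ 3) ≈ 0.2121.

0.2121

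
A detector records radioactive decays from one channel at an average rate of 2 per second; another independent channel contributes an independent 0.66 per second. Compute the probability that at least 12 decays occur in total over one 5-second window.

Independent Poisson processes superpose: combined rate λ = 2 + 0.66 = 2.66 per second.
Over the interval, μ = 2.66 × 5 = 13.3 (a 5-second window = 5 seconds).
P(N ≥ 12) = 1 − P(N ≤ 11) ≈ 0.6766.

0.6766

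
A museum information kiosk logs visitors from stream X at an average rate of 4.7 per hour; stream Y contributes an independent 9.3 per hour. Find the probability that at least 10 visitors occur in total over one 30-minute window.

0.1695

Independent Poisson processes superpose: combined rate λ = 4.7 + 9.3 = 14 per hour.
Over the interval, μ = 14 × 0.5 = 7 (a 30-minute window = 0.5 hours).
P(N ≥ 10) = 1 − P(N ≤ 9) ≈ 0.1695.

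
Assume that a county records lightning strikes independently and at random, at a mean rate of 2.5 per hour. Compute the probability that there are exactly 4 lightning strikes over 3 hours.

Over the interval, μ = 2.5 × 3 = 7.5 (3 hours).
P(N = 4) = e^(−μ) μ^4/4! = e^(−7.5) · 7.5^4/24 ≈ 0.0729.

0.0729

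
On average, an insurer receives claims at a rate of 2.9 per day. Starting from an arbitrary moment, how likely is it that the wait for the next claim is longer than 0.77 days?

0.1072

The wait for the next event is exponential with rate λ = 2.9 per day.
P(T > 0.77) = e^(−λt) = e^(−2.9 × 0.77) = e^(−2.233) ≈ 0.1072.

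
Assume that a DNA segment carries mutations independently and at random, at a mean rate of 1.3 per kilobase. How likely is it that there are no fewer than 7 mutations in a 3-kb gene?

Over the interval, μ = 1.3 × 3 = 3.9 (a 3-kb gene = 3 kilobases).
P(N ≥ 7) = 1 − P(N ≤ 6) = 1 − Σ_{j=0}^{6} e^(−μ) μ^j/j! ≈ 0.1005.

0.1005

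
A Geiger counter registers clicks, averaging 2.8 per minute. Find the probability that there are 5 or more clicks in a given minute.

With mean μ = 2.8 per minute,
P(N ≥ 5) = 1 − P(N ≤ 4) = 1 − Σ_{j=0}^{4} e^(−μ) μ^j/j! ≈ 0.1523.

0.1523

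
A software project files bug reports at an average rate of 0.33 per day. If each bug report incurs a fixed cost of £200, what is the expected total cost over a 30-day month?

E[N] = 0.33 × 30 = 9.9 (a 30-day month = 30 days); E[cost] = 9.9 × £200 = £1980.

£1980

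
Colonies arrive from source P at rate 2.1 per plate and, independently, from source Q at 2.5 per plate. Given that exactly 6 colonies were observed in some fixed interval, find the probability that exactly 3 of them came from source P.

Given the total, each event is independently from source P with probability p = λ_P/(λ_P+λ_Q) = 2.1/4.6 ≈ 0.4565.
So K ~ Binomial(6, 2.1/4.6): P(K = 3) = C(6,3) · (2.1/4.6)^3 · (2.5/4.6)^3 ≈ 0.3055.

0.3055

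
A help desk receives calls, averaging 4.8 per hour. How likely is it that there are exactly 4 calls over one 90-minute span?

Over the interval, μ = 4.8 × 1.5 = 7.2 (a 90-minute span = 1.5 hours).
P(N = 4) = e^(−μ) μ^4/4! = e^(−7.2) · 7.2^4/24 ≈ 0.0836.

0.0836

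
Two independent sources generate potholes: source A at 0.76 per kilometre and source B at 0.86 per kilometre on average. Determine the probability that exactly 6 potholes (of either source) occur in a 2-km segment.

0.0629

Independent Poisson processes superpose: combined rate λ = 0.76 + 0.86 = 1.62 per kilometre.
Over the interval, μ = 1.62 × 2 = 3.24 (a 2-km segment = 2 kilometres).
P(N = 6) = e^(−3.24) · 3.24^6/6! ≈ 0.0629.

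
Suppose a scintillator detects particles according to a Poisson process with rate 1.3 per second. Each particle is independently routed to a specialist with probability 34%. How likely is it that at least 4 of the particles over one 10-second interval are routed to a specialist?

Thinning: the particles that are routed to a specialist themselves form a Poisson process with rate 0.34 × 1.3 = 0.442 per second.
Over the interval, μ = 0.442 × 10 = 4.42 (a 10-second interval = 10 seconds).
P(N ≥ 4) = 1 − P(N ≤ 3) ≈ 0.6440.

0.6440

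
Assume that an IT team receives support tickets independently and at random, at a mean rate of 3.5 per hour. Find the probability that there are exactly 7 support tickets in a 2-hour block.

0.1490

Over the interval, μ = 3.5 × 2 = 7 (a 2-hour block = 2 hours).
P(N = 7) = e^(−μ) μ^7/7! = e^(−7) · 7^7/5040 ≈ 0.1490.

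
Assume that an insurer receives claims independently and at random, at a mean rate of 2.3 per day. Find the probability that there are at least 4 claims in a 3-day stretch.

Over the interval, μ = 2.3 × 3 = 6.9 (a 3-day stretch = 3 days).
P(N ≥ 4) = 1 − P(N ≤ 3) = 1 − Σ_{j=0}^{3} e^(−μ) μ^j/j! ≈ 0.9129.

0.9129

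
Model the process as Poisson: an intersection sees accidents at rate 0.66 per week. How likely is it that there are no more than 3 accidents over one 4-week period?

Over the interval, μ = 0.66 × 4 = 2.64 (a 4-week period = 4 weeks).
P(N ≤ 3) = Σ_{j=0}^{3} e^(−μ) μ^j/j! ≈ 0.7273.

0.7273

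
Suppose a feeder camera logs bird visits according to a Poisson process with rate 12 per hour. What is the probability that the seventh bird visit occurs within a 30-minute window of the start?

Over the interval, μ = 12 × 0.5 = 6 (a 30-minute window = 0.5 hours).
The seventh arrival falls in the interval iff at least 7 events occur there: P(S_7 ≤ t) = P(N ≥ 7) = 1 − P(N ≤ 6) ≈ 0.3937.

0.3937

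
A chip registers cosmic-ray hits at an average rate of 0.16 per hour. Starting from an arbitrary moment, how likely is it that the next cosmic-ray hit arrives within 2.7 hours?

Inter-arrival times are exponential with rate λ = 0.16 per hour.
P(T ≤ 2.7) = 1 − e^(−λt) = 1 − e^(−0.16 × 2.7) = 1 − e^(−0.432) ≈ 0.3508.

0.3508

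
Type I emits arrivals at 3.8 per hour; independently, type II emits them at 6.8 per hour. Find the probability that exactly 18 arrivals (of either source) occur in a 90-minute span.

Independent Poisson processes superpose: combined rate λ = 3.8 + 6.8 = 10.6 per hour.
Over the interval, μ = 10.6 × 1.5 = 15.9 (a 90-minute span = 1.5 hours).
P(N = 18) = e^(−15.9) · 15.9^18/18! ≈ 0.0819.

0.0819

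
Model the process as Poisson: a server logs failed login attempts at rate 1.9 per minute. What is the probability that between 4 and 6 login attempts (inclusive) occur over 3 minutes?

0.4743

Over the interval, μ = 1.9 × 3 = 5.7 (3 minutes).
P(4 ≤ N ≤ 6) = Σ_{j=4}^{6} e^(−5.7) · 5.7^j/j! ≈ 0.4743.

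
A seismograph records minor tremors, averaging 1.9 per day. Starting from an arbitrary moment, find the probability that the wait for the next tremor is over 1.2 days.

The wait for the next event is exponential with rate λ = 1.9 per day.
P(T > 1.2) = e^(−λt) = e^(−1.9 × 1.2) = e^(−2.28) ≈ 0.1023.

0.1023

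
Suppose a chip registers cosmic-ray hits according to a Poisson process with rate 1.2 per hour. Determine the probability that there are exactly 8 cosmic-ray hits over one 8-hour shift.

Over the interval, μ = 1.2 × 8 = 9.6 (an 8-hour shift = 8 hours).
P(N = 8) = e^(−μ) μ^8/8! = e^(−9.6) · 9.6^8/40320 ≈ 0.1212.

0.1212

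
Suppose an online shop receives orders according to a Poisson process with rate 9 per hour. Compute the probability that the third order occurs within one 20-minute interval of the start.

0.5768

Over the interval, μ = 9 × 1/3 = 3 (a 20-minute interval = 1/3 hours).
The third arrival falls in the interval iff at least 3 events occur there: P(S_3 ≤ t) = P(N ≥ 3) = 1 − P(N ≤ 2) ≈ 0.5768.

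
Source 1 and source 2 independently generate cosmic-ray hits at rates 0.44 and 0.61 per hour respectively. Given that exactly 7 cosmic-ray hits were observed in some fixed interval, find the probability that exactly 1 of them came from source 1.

Given the total, each event is independently from source 1 with probability p = λ_1/(λ_1+λ_2) = 0.44/1.05 ≈ 0.4190.
So K ~ Binomial(7, 0.44/1.05): P(K = 1) = C(7,1) · (0.44/1.05)^1 · (0.61/1.05)^6 ≈ 0.1128.

0.1128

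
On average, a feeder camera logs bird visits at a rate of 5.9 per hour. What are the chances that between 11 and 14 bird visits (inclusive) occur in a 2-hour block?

Over the interval, μ = 5.9 × 2 = 11.8 (a 2-hour block = 2 hours).
P(11 ≤ N ≤ 14) = Σ_{j=11}^{14} e^(−11.8) · 11.8^j/j! ≈ 0.4213.

0.4213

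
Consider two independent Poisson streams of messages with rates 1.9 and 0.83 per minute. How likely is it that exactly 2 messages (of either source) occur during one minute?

0.2430

Independent Poisson processes superpose: combined rate λ = 1.9 + 0.83 = 2.73 per minute.
So μ = 2.73.
P(N = 2) = e^(−2.73) · 2.73^2/2! ≈ 0.2430.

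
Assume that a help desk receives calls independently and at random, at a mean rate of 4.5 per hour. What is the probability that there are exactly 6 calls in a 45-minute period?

0.0702

Over the interval, μ = 4.5 × 0.75 = 3.375 (a 45-minute period = 0.75 hours).
P(N = 6) = e^(−μ) μ^6/6! = e^(−3.375) · 3.375^6/720 ≈ 0.0702.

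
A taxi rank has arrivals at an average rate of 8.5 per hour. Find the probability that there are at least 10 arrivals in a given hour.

0.3470

With mean μ = 8.5 per hour,
P(N ≥ 10) = 1 − P(N ≤ 9) = 1 − Σ_{j=0}^{9} e^(−μ) μ^j/j! ≈ 0.3470.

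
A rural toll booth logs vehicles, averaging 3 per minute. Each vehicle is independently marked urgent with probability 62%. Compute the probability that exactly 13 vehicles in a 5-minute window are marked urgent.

Thinning: the vehicles that are marked urgent themselves form a Poisson process with rate 0.62 × 3 = 1.86 per minute.
Over the interval, μ = 1.86 × 5 = 9.3 (a 5-minute window = 5 minutes).
P(N = 13) = e^(−9.3) · 9.3^13/13! ≈ 0.0572.

0.0572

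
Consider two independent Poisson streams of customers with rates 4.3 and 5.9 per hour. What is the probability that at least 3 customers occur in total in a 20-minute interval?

Independent Poisson processes superpose: combined rate λ = 4.3 + 5.9 = 10.2 per hour.
Over the interval, μ = 10.2 × 1/3 = 3.4 (a 20-minute interval = 1/3 hours).
P(N ≥ 3) = 1 − P(N ≤ 2) ≈ 0.6603.

0.6603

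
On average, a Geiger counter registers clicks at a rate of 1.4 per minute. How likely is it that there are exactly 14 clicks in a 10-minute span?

0.1060

Over the interval, μ = 1.4 × 10 = 14 (a 10-minute span = 10 minutes).
P(N = 14) = e^(−μ) μ^14/14! = e^(−14) · 14^14/87178291200 ≈ 0.1060.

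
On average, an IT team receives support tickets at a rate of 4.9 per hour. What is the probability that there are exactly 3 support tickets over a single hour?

With mean μ = 4.9 per hour,
P(N = 3) = e^(−μ) μ^3/3! = e^(−4.9) · 4.9^3/6 ≈ 0.1460.

0.1460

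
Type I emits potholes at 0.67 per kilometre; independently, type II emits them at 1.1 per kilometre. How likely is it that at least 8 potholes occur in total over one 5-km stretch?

0.6582

Independent Poisson processes superpose: combined rate λ = 0.67 + 1.1 = 1.77 per kilometre.
Over the interval, μ = 1.77 × 5 = 8.85 (a 5-km stretch = 5 kilometres).
P(N ≥ 8) = 1 − P(N ≤ 7) ≈ 0.6582.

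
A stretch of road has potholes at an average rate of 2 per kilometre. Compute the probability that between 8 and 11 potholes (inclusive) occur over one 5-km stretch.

Over the interval, μ = 2 × 5 = 10 (a 5-km stretch = 5 kilometres).
P(8 ≤ N ≤ 11) = Σ_{j=8}^{11} e^(−10) · 10^j/j! ≈ 0.4766.

0.4766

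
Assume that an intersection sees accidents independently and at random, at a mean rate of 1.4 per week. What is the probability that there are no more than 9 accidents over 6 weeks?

Over the interval, μ = 1.4 × 6 = 8.4 (6 weeks).
P(N ≤ 9) = Σ_{j=0}^{9} e^(−μ) μ^j/j! ≈ 0.6659.

0.6659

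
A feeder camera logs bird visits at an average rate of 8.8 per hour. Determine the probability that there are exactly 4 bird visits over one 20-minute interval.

Over the interval, μ = 8.8 × 1/3 ≈ 2.93333 (a 20-minute interval = 1/3 hours).
P(N = 4) = e^(−μ) μ^4/4! = e^(−2.93333) · 2.93333^4/24 ≈ 0.1642.

0.1642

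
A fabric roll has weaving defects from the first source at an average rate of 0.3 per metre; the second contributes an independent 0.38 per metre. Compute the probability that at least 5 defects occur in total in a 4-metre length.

0.1401

Independent Poisson processes superpose: combined rate λ = 0.3 + 0.38 = 0.68 per metre.
Over the interval, μ = 0.68 × 4 = 2.72 (a 4-metre length = 4 metres).
P(N ≥ 5) = 1 − P(N ≤ 4) ≈ 0.1401.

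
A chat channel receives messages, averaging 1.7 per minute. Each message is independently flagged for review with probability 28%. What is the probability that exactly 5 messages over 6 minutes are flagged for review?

0.0910

Thinning: the messages that are flagged for review themselves form a Poisson process with rate 0.28 × 1.7 = 0.476 per minute.
Over the interval, μ = 0.476 × 6 = 2.856 (6 minutes).
P(N = 5) = e^(−2.856) · 2.856^5/5! ≈ 0.0910.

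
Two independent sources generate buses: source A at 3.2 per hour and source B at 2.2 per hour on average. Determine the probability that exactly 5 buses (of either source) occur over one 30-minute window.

Independent Poisson processes superpose: combined rate λ = 3.2 + 2.2 = 5.4 per hour.
Over the interval, μ = 5.4 × 0.5 = 2.7 (a 30-minute window = 0.5 hours).
P(N = 5) = e^(−2.7) · 2.7^5/5! ≈ 0.0804.

0.0804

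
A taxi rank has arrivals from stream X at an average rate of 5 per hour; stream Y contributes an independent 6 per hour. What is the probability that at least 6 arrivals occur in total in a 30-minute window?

0.4711

Independent Poisson processes superpose: combined rate λ = 5 + 6 = 11 per hour.
Over the interval, μ = 11 × 0.5 = 5.5 (a 30-minute window = 0.5 hours).
P(N ≥ 6) = 1 − P(N ≤ 5) ≈ 0.4711.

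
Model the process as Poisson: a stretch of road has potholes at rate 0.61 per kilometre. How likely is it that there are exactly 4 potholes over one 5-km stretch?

0.1708

Over the interval, μ = 0.61 × 5 = 3.05 (a 5-km stretch = 5 kilometres).
P(N = 4) = e^(−μ) μ^4/4! = e^(−3.05) · 3.05^4/24 ≈ 0.1708.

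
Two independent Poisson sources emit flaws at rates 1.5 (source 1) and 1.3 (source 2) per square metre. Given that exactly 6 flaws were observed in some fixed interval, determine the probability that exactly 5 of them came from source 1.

Given the total, each event is independently from source 1 with probability p = λ_1/(λ_1+λ_2) = 1.5/2.8 ≈ 0.5357.
So K ~ Binomial(6, 1.5/2.8): P(K = 5) = C(6,5) · (1.5/2.8)^5 · (1.3/2.8)^1 ≈ 0.1229.

0.1229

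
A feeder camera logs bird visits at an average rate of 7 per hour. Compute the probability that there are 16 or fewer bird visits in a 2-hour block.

0.7559

Over the interval, μ = 7 × 2 = 14 (a 2-hour block = 2 hours).
P(N ≤ 16) = Σ_{j=0}^{16} e^(−μ) μ^j/j! ≈ 0.7559.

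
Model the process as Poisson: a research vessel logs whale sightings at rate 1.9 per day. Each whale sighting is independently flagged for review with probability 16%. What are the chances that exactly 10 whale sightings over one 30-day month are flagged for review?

Thinning: the whale sightings that are flagged for review themselves form a Poisson process with rate 0.16 × 1.9 = 0.304 per day.
Over the interval, μ = 0.304 × 30 = 9.12 (a 30-day month = 30 days).
P(N = 10) = e^(−9.12) · 9.12^10/10! ≈ 0.1201.

0.1201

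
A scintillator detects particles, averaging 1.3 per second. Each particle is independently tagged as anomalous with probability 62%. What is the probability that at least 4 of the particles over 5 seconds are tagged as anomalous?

0.5724

Thinning: the particles that are tagged as anomalous themselves form a Poisson process with rate 0.62 × 1.3 = 0.806 per second.
Over the interval, μ = 0.806 × 5 = 4.03 (5 seconds).
P(N ≥ 4) = 1 − P(N ≤ 3) ≈ 0.5724.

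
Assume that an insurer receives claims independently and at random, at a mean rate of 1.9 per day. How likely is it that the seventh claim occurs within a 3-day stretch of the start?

0.3456

Over the interval, μ = 1.9 × 3 = 5.7 (a 3-day stretch = 3 days).
The seventh arrival falls in the interval iff at least 7 events occur there: P(S_7 ≤ t) = P(N ≥ 7) = 1 − P(N ≤ 6) ≈ 0.3456.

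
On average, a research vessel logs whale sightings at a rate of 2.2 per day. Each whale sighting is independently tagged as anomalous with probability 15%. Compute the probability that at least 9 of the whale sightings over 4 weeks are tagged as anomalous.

Thinning: the whale sightings that are tagged as anomalous themselves form a Poisson process with rate 0.15 × 2.2 = 0.33 per day.
Over the interval, μ = 0.33 × 28 = 9.24 (4 weeks = 28 days).
P(N ≥ 9) = 1 − P(N ≤ 8) ≈ 0.5755.

0.5755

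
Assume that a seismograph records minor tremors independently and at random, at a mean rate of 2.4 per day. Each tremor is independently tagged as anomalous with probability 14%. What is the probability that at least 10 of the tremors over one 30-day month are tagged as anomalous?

Thinning: the tremors that are tagged as anomalous themselves form a Poisson process with rate 0.14 × 2.4 = 0.336 per day.
Over the interval, μ = 0.336 × 30 = 10.08 (a 30-day month = 30 days).
P(N ≥ 10) = 1 − P(N ≤ 9) ≈ 0.5520.

0.5520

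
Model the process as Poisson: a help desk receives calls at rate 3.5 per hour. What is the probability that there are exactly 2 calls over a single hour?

With mean μ = 3.5 per hour,
P(N = 2) = e^(−μ) μ^2/2! = e^(−3.5) · 3.5^2/2 ≈ 0.1850.

0.1850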